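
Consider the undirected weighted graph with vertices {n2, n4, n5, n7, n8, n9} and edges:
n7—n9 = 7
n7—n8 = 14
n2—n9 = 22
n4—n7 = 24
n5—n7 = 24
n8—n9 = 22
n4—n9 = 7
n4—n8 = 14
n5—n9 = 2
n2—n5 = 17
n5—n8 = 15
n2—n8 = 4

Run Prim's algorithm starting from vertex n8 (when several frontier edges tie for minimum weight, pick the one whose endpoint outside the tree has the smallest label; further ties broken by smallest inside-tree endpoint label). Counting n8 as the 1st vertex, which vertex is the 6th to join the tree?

Prim's algorithm from n8:
Step 1: frontier [n2—n8 4, n4—n8 14, n7—n8 14, n5—n8 15, n8—n9 22] → take n2—n8 (4); add n2.
Step 2: frontier [n2—n5 17, n2—n9 22, n4—n8 14, n7—n8 14, n5—n8 15, n8—n9 22] → take n4—n8 (14); add n4.
Step 3: frontier [n2—n5 17, n2—n9 22, n4—n9 7, n4—n7 24, n7—n8 14, n5—n8 15, n8—n9 22] → take n4—n9 (7); add n9.
Step 4: frontier [n2—n5 17, n4—n7 24, n7—n8 14, n5—n8 15, n5—n9 2, n7—n9 7] → take n5—n9 (2); add n5.
Step 5: frontier [n4—n7 24, n5—n7 24, n7—n8 14, n7—n9 7] → take n7—n9 (7); add n7.
Vertex order: n8, n2, n4, n9, n5, n7. The 6th vertex is n7.

n7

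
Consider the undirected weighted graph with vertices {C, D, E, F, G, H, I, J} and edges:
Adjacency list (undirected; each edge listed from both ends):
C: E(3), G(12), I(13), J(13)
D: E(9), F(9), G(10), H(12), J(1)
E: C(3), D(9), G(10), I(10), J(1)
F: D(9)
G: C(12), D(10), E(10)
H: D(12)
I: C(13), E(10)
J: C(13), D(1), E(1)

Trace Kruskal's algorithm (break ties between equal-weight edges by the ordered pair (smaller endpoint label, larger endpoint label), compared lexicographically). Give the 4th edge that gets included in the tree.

D-F

Kruskal's algorithm — process edges by increasing weight (ties by edge label):
D-J (1): add — endpoints in different components.
E-J (1): add — endpoints in different components.
C-E (3): add — endpoints in different components.
D-E (9): skip — D and E already connected.
D-F (9): add — endpoints in different components.
D-G (10): add — endpoints in different components.
E-G (10): skip — E and G already connected.
E-I (10): add — endpoints in different components.
C-G (12): skip — C and G already connected.
D-H (12): add — endpoints in different components.
The 4th edge added is D-F.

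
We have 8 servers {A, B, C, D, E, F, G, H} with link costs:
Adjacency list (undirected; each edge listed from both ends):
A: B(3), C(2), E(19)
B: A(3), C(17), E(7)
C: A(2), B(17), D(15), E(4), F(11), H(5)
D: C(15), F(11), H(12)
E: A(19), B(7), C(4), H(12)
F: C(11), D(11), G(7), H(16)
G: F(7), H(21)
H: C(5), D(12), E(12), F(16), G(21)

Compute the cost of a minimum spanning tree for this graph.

Kruskal's algorithm — process edges by increasing weight (ties by edge label):
A—C (2): add — endpoints in different components.
A—B (3): add — endpoints in different components.
C—E (4): add — endpoints in different components.
C—H (5): add — endpoints in different components.
B—E (7): skip — B and E already connected.
F—G (7): add — endpoints in different components.
C—F (11): add — endpoints in different components.
D—F (11): add — endpoints in different components.
MST edges: A—C, A—B, C—E, C—H, F—G, C—F, D—F; total weight 2+3+4+5+7+11+11 = 43.

43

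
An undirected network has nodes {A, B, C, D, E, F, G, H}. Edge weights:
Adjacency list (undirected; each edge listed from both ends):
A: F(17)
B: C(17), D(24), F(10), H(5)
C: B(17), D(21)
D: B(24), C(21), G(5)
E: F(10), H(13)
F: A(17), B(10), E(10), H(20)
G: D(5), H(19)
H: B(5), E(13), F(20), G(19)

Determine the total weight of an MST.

83

Kruskal's algorithm — process edges by increasing weight (ties by edge label):
B—H (5): add — endpoints in different components.
D—G (5): add — endpoints in different components.
B—F (10): add — endpoints in different components.
E—F (10): add — endpoints in different components.
E—H (13): skip — E and H already connected.
A—F (17): add — endpoints in different components.
B—C (17): add — endpoints in different components.
G—H (19): add — endpoints in different components.
MST edges: B—H, D—G, B—F, E—F, A—F, B—C, G—H; total weight 5+5+10+10+17+17+19 = 83.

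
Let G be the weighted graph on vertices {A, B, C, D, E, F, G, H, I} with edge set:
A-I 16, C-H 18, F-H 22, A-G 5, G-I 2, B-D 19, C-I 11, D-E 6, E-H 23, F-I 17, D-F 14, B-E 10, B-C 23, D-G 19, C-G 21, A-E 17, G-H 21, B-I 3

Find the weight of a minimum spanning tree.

69

Prim, starting at A.
Step 1: cheapest edge leaving the tree is A-G (5); add G.
Step 2: cheapest edge leaving the tree is G-I (2); add I.
Step 3: cheapest edge leaving the tree is B-I (3); add B.
Step 4: cheapest edge leaving the tree is B-E (10); add E.
Step 5: cheapest edge leaving the tree is D-E (6); add D.
Step 6: cheapest edge leaving the tree is C-I (11); add C.
Step 7: cheapest edge leaving the tree is D-F (14); add F.
Step 8: cheapest edge leaving the tree is C-H (18); add H.
MST edges: A-G, G-I, B-I, B-E, D-E, C-I, D-F, C-H; total weight 5+2+3+10+6+11+14+18 = 69.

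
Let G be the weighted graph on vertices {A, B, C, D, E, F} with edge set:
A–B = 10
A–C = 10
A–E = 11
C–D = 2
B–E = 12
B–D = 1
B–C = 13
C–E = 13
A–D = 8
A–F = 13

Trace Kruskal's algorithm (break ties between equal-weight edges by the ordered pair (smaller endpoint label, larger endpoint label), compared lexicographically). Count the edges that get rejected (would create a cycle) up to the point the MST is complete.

Sort edges by weight, then run Kruskal:
B–D (1): add — endpoints in different components.
C–D (2): add — endpoints in different components.
A–D (8): add — endpoints in different components.
A–B (10): skip — A and B already connected.
A–C (10): skip — A and C already connected.
A–E (11): add — endpoints in different components.
B–E (12): skip — B and E already connected.
A–F (13): add — endpoints in different components.
Edges rejected before the tree was complete: 3.

3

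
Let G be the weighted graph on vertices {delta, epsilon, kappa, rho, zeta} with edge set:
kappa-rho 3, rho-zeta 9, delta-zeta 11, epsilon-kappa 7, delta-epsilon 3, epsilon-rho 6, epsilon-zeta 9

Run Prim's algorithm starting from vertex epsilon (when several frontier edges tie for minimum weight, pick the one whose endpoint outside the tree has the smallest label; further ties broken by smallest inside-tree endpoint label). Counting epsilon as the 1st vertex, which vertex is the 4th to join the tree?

kappa

Grow the tree from epsilon using Prim:
Step 1: frontier [delta-epsilon 3, epsilon-rho 6, epsilon-kappa 7, epsilon-zeta 9] → take delta-epsilon (3); add delta.
Step 2: frontier [delta-zeta 11, epsilon-rho 6, epsilon-kappa 7, epsilon-zeta 9] → take epsilon-rho (6); add rho.
Step 3: frontier [delta-zeta 11, epsilon-kappa 7, epsilon-zeta 9, kappa-rho 3, rho-zeta 9] → take kappa-rho (3); add kappa.
Step 4: frontier [delta-zeta 11, epsilon-zeta 9, rho-zeta 9] → take epsilon-zeta (9); add zeta.
Vertex order: epsilon, delta, rho, kappa, zeta. The 4th vertex is kappa.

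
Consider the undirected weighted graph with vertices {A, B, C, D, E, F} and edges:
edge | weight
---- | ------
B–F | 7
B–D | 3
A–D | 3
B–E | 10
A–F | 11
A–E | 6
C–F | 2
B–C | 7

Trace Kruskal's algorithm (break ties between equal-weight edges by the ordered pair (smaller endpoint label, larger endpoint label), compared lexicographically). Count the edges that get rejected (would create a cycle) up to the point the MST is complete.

0

Sort edges by weight, then run Kruskal:
C–F (2): add. Components now {A} {B} {C,F} {D} {E}
A–D (3): add. Components now {A,D} {B} {C,F} {E}
B–D (3): add. Components now {A,B,D} {C,F} {E}
A–E (6): add. Components now {A,B,D,E} {C,F}
B–C (7): add. Components now {A,B,C,D,E,F}
Edges rejected before the tree was complete: 0.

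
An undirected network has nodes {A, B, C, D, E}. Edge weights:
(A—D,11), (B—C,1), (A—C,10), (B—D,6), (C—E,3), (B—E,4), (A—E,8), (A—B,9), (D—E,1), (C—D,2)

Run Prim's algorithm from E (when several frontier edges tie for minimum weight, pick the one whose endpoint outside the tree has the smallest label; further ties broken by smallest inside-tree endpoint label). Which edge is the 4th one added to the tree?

Prim's algorithm from E:
Step 1: frontier [D—E 1, C—E 3, B—E 4, A—E 8] → take D—E (1); add D.
Step 2: frontier [C—D 2, B—D 6, A—D 11, C—E 3, B—E 4, A—E 8] → take C—D (2); add C.
Step 3: frontier [B—C 1, A—C 10, B—D 6, A—D 11, B—E 4, A—E 8] → take B—C (1); add B.
Step 4: frontier [A—B 9, A—C 10, A—D 11, A—E 8] → take A—E (8); add A.
The 4th edge added is A—E.

A-E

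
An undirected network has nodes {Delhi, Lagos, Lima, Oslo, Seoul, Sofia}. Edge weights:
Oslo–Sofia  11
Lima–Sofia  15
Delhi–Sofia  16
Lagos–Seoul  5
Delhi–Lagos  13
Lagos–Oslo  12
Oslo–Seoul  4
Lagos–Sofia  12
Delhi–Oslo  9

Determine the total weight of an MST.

44

Grow the tree from Sofia using Prim:
Step 1: cheapest edge leaving the tree is Oslo–Sofia (11); add Oslo.
Step 2: cheapest edge leaving the tree is Oslo–Seoul (4); add Seoul.
Step 3: cheapest edge leaving the tree is Lagos–Seoul (5); add Lagos.
Step 4: cheapest edge leaving the tree is Delhi–Oslo (9); add Delhi.
Step 5: cheapest edge leaving the tree is Lima–Sofia (15); add Lima.
MST edges: Oslo–Sofia, Oslo–Seoul, Lagos–Seoul, Delhi–Oslo, Lima–Sofia; total weight 11+4+5+9+15 = 44.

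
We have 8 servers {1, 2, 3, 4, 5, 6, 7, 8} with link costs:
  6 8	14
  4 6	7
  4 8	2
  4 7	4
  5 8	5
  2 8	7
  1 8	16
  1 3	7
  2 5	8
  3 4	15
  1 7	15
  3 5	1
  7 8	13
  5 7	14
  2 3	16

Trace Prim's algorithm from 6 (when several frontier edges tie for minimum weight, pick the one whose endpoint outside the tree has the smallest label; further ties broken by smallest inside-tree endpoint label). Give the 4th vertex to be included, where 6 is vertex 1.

7

Prim's algorithm from 6:
Step 1: cheapest edge leaving the tree is 4 6 (7); add 4.
Step 2: cheapest edge leaving the tree is 4 8 (2); add 8.
Step 3: cheapest edge leaving the tree is 4 7 (4); add 7.
Step 4: cheapest edge leaving the tree is 5 8 (5); add 5.
Step 5: cheapest edge leaving the tree is 3 5 (1); add 3.
Step 6: cheapest edge leaving the tree is 1 3 (7); add 1.
Step 7: cheapest edge leaving the tree is 2 8 (7); add 2.
Vertex order: 6, 4, 8, 7, 5, 3, 1, 2. The 4th vertex is 7.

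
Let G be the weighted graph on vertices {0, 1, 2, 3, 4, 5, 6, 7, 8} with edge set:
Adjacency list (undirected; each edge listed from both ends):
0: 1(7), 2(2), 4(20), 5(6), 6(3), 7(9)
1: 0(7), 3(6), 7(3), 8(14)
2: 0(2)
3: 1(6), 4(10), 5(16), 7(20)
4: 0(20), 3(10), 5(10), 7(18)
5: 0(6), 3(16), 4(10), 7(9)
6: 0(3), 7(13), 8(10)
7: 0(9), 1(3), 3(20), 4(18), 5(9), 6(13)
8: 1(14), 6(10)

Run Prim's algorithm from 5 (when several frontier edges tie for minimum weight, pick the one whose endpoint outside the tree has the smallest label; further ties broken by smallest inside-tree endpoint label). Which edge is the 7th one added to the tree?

Grow the tree from 5 using Prim:
Step 1: cheapest edge leaving the tree is 0—5 (6); add 0.
Step 2: cheapest edge leaving the tree is 0—2 (2); add 2.
Step 3: cheapest edge leaving the tree is 0—6 (3); add 6.
Step 4: cheapest edge leaving the tree is 0—1 (7); add 1.
Step 5: cheapest edge leaving the tree is 1—7 (3); add 7.
Step 6: cheapest edge leaving the tree is 1—3 (6); add 3.
Step 7: cheapest edge leaving the tree is 3—4 (10); add 4.
Step 8: cheapest edge leaving the tree is 6—8 (10); add 8.
The 7th edge added is 3—4.

3-4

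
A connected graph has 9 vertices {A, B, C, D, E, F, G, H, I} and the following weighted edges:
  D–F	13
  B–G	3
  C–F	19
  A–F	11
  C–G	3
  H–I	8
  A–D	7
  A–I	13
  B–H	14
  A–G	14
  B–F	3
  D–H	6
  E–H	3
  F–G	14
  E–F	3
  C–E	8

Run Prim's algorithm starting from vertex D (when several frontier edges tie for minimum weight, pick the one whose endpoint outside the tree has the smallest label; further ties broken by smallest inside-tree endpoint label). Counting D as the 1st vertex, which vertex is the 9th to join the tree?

Prim's algorithm from D:
Step 1: cheapest edge leaving the tree is D–H (6); add H.
Step 2: cheapest edge leaving the tree is E–H (3); add E.
Step 3: cheapest edge leaving the tree is E–F (3); add F.
Step 4: cheapest edge leaving the tree is B–F (3); add B.
Step 5: cheapest edge leaving the tree is B–G (3); add G.
Step 6: cheapest edge leaving the tree is C–G (3); add C.
Step 7: cheapest edge leaving the tree is A–D (7); add A.
Step 8: cheapest edge leaving the tree is H–I (8); add I.
Vertex order: D, H, E, F, B, G, C, A, I. The 9th vertex is I.

I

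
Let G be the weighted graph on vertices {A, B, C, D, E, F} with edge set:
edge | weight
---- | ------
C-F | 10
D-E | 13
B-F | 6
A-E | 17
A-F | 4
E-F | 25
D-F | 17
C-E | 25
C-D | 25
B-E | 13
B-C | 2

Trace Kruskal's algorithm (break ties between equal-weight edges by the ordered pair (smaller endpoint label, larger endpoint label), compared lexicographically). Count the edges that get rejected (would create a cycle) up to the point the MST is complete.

Sort edges by weight, then run Kruskal:
B-C (2): add — endpoints in different components.
A-F (4): add — endpoints in different components.
B-F (6): add — endpoints in different components.
C-F (10): skip — C and F already connected.
B-E (13): add — endpoints in different components.
D-E (13): add — endpoints in different components.
Edges rejected before the tree was complete: 1.

1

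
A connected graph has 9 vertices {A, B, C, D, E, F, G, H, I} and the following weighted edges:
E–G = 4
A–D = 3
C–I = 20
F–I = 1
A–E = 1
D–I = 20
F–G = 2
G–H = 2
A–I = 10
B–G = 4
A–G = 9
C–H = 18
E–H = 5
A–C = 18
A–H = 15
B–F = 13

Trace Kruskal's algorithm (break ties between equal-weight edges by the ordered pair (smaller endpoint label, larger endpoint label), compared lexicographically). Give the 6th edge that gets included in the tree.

B-G

Sort edges by weight, then run Kruskal:
A–E (1): add — endpoints in different components.
F–I (1): add — endpoints in different components.
F–G (2): add — endpoints in different components.
G–H (2): add — endpoints in different components.
A–D (3): add — endpoints in different components.
B–G (4): add — endpoints in different components.
E–G (4): add — endpoints in different components.
E–H (5): skip — E and H already connected.
A–G (9): skip — A and G already connected.
A–I (10): skip — A and I already connected.
B–F (13): skip — B and F already connected.
A–H (15): skip — A and H already connected.
A–C (18): add — endpoints in different components.
The 6th edge added is B–G.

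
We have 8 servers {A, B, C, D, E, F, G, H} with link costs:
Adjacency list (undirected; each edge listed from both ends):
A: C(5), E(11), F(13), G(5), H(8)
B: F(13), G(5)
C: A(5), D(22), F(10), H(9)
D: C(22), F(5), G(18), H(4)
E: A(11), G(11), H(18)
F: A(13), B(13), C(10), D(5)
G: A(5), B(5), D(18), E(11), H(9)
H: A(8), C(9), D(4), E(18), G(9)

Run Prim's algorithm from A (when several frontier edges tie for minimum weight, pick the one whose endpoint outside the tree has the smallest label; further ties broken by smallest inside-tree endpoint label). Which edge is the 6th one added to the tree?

D-F

Prim's algorithm from A:
Step 1: cheapest edge leaving the tree is A—C (5); add C.
Step 2: cheapest edge leaving the tree is A—G (5); add G.
Step 3: cheapest edge leaving the tree is B—G (5); add B.
Step 4: cheapest edge leaving the tree is A—H (8); add H.
Step 5: cheapest edge leaving the tree is D—H (4); add D.
Step 6: cheapest edge leaving the tree is D—F (5); add F.
Step 7: cheapest edge leaving the tree is A—E (11); add E.
The 6th edge added is D—F.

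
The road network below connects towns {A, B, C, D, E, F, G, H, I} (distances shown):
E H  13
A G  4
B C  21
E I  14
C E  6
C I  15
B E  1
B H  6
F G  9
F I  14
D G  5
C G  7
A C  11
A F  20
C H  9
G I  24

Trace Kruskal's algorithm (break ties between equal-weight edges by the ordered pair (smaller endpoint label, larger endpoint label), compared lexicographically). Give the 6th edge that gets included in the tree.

Kruskal: consider edges lightest-first.
B E (1): add — endpoints in different components.
A G (4): add — endpoints in different components.
D G (5): add — endpoints in different components.
B H (6): add — endpoints in different components.
C E (6): add — endpoints in different components.
C G (7): add — endpoints in different components.
C H (9): skip — C and H already connected.
F G (9): add — endpoints in different components.
A C (11): skip — A and C already connected.
E H (13): skip — E and H already connected.
E I (14): add — endpoints in different components.
The 6th edge added is C G.

C-G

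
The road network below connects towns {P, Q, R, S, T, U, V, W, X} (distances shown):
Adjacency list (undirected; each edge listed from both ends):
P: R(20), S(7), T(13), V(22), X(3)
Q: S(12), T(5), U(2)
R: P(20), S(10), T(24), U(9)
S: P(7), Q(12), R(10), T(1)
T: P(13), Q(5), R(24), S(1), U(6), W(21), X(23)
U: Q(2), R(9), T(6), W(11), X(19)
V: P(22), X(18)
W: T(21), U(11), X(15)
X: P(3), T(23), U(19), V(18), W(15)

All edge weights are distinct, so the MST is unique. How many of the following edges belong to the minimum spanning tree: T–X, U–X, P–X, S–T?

2

Kruskal's algorithm — process edges by increasing weight (ties by edge label):
S–T (1): add — endpoints in different components.
Q–U (2): add — endpoints in different components.
P–X (3): add — endpoints in different components.
Q–T (5): add — endpoints in different components.
T–U (6): skip — T and U already connected.
P–S (7): add — endpoints in different components.
R–U (9): add — endpoints in different components.
R–S (10): skip — S and R already connected.
U–W (11): add — endpoints in different components.
Q–S (12): skip — S and Q already connected.
P–T (13): skip — T and P already connected.
W–X (15): skip — X and W already connected.
V–X (18): add — endpoints in different components.
MST edge set: {S–T, Q–U, P–X, Q–T, P–S, R–U, U–W, V–X}.
Of the listed edges, {P–X, S–T} are in the MST → 2.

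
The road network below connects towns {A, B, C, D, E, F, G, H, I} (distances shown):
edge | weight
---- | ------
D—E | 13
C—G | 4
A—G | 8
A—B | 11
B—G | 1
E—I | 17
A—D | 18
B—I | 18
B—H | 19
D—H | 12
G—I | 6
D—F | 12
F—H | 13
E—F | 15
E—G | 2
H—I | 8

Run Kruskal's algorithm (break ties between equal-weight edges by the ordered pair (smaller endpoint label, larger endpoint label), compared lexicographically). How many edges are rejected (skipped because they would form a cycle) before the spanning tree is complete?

Kruskal's algorithm — process edges by increasing weight (ties by edge label):
B—G (1): add — endpoints in different components.
E—G (2): add — endpoints in different components.
C—G (4): add — endpoints in different components.
G—I (6): add — endpoints in different components.
A—G (8): add — endpoints in different components.
H—I (8): add — endpoints in different components.
A—B (11): skip — A and B already connected.
D—F (12): add — endpoints in different components.
D—H (12): add — endpoints in different components.
Edges rejected before the tree was complete: 1.

1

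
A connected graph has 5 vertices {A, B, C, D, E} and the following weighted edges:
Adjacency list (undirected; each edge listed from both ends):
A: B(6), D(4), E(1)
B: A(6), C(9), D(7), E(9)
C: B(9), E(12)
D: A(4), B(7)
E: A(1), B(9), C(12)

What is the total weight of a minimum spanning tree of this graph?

Sort edges by weight, then run Kruskal:
A–E (1): add — endpoints in different components.
A–D (4): add — endpoints in different components.
A–B (6): add — endpoints in different components.
B–D (7): skip — B and D already connected.
B–C (9): add — endpoints in different components.
MST edges: A–E, A–D, A–B, B–C; total weight 1+4+6+9 = 20.

20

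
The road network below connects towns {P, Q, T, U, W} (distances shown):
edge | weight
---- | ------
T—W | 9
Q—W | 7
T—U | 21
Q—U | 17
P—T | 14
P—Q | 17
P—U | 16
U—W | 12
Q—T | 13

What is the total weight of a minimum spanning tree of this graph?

Kruskal's algorithm — process edges by increasing weight (ties by edge label):
Q—W (7): add. Components now {Q,W} {U} {T} {P}
T—W (9): add. Components now {Q,T,W} {U} {P}
U—W (12): add. Components now {Q,T,U,W} {P}
Q—T (13): skip — Q and T already connected.
P—T (14): add. Components now {P,Q,T,U,W}
MST edges: Q—W, T—W, U—W, P—T; total weight 7+9+12+14 = 42.

42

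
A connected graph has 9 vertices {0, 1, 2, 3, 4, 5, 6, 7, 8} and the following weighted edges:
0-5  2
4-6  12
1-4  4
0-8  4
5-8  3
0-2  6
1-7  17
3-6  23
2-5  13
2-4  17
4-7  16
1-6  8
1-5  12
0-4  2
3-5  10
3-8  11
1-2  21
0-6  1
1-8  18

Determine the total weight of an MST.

44

Kruskal's algorithm — process edges by increasing weight (ties by edge label):
0-6 (1): add — endpoints in different components.
0-4 (2): add — endpoints in different components.
0-5 (2): add — endpoints in different components.
5-8 (3): add — endpoints in different components.
0-8 (4): skip — 0 and 8 already connected.
1-4 (4): add — endpoints in different components.
0-2 (6): add — endpoints in different components.
1-6 (8): skip — 1 and 6 already connected.
3-5 (10): add — endpoints in different components.
3-8 (11): skip — 3 and 8 already connected.
1-5 (12): skip — 1 and 5 already connected.
4-6 (12): skip — 4 and 6 already connected.
2-5 (13): skip — 2 and 5 already connected.
4-7 (16): add — endpoints in different components.
MST edges: 0-6, 0-4, 0-5, 5-8, 1-4, 0-2, 3-5, 4-7; total weight 1+2+2+3+4+6+10+16 = 44.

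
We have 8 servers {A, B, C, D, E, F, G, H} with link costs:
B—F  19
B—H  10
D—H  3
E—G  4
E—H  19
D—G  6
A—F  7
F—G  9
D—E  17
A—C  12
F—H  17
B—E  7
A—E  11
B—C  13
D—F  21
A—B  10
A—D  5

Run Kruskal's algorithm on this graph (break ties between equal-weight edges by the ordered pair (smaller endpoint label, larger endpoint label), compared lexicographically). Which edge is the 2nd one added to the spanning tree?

Kruskal's algorithm — process edges by increasing weight (ties by edge label):
D—H (3): add — endpoints in different components.
E—G (4): add — endpoints in different components.
A—D (5): add — endpoints in different components.
D—G (6): add — endpoints in different components.
A—F (7): add — endpoints in different components.
B—E (7): add — endpoints in different components.
F—G (9): skip — F and G already connected.
A—B (10): skip — A and B already connected.
B—H (10): skip — B and H already connected.
A—E (11): skip — A and E already connected.
A—C (12): add — endpoints in different components.
The 2nd edge added is E—G.

E-G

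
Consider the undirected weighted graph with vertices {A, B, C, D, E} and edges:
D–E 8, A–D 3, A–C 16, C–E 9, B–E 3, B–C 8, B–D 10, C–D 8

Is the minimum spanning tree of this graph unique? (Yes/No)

No

Sort edges by weight, then run Kruskal:
A–D (3): add — endpoints in different components.
B–E (3): add — endpoints in different components.
B–C (8): add — endpoints in different components.
C–D (8): add — endpoints in different components.
Non-tree edge D–E has weight 8, equal to the heaviest edge on its tree cycle — swapping gives another MST of the same weight. Not unique.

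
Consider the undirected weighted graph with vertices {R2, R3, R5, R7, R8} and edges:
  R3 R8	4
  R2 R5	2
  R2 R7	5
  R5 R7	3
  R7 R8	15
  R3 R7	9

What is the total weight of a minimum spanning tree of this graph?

18

Prim, starting at R3.
Step 1: frontier [R3 R8 4, R3 R7 9] → take R3 R8 (4); add R8.
Step 2: frontier [R3 R7 9, R7 R8 15] → take R3 R7 (9); add R7.
Step 3: frontier [R5 R7 3, R2 R7 5] → take R5 R7 (3); add R5.
Step 4: frontier [R2 R5 2, R2 R7 5] → take R2 R5 (2); add R2.
MST edges: R3 R8, R3 R7, R5 R7, R2 R5; total weight 4+9+3+2 = 18.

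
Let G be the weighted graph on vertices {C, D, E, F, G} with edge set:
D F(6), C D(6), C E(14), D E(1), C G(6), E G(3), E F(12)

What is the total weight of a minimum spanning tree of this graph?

16

Grow the tree from D using Prim:
Step 1: cheapest edge leaving the tree is D E (1); add E.
Step 2: cheapest edge leaving the tree is E G (3); add G.
Step 3: cheapest edge leaving the tree is C D (6); add C.
Step 4: cheapest edge leaving the tree is D F (6); add F.
MST edges: D E, E G, C D, D F; total weight 1+3+6+6 = 16.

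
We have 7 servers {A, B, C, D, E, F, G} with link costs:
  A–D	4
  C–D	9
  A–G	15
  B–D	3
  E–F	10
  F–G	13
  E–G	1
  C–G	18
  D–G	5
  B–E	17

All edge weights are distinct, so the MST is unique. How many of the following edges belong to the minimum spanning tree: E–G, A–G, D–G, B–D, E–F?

4

Kruskal: consider edges lightest-first.
E–G (1): add. Components now {A} {B} {C} {D} {E,G} {F}
B–D (3): add. Components now {A} {B,D} {C} {E,G} {F}
A–D (4): add. Components now {A,B,D} {C} {E,G} {F}
D–G (5): add. Components now {A,B,D,E,G} {C} {F}
C–D (9): add. Components now {A,B,C,D,E,G} {F}
E–F (10): add. Components now {A,B,C,D,E,F,G}
MST edge set: {E–G, B–D, A–D, D–G, C–D, E–F}.
Of the listed edges, {E–G, D–G, B–D, E–F} are in the MST → 4.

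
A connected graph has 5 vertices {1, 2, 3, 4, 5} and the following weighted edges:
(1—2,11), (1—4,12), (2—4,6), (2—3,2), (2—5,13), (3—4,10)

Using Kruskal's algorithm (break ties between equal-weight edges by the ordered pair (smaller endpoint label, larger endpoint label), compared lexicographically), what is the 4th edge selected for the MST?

Kruskal's algorithm — process edges by increasing weight (ties by edge label):
2—3 (2): add — endpoints in different components.
2—4 (6): add — endpoints in different components.
3—4 (10): skip — 3 and 4 already connected.
1—2 (11): add — endpoints in different components.
1—4 (12): skip — 1 and 4 already connected.
2—5 (13): add — endpoints in different components.
The 4th edge added is 2—5.

2-5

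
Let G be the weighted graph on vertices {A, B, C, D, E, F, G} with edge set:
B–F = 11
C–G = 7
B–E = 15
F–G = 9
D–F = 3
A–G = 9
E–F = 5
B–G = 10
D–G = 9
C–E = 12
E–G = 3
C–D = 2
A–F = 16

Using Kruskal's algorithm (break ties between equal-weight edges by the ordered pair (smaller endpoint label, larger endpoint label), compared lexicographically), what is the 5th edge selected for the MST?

Kruskal's algorithm — process edges by increasing weight (ties by edge label):
C–D (2): add. Components now {A} {B} {C,D} {E} {F} {G}
D–F (3): add. Components now {A} {B} {C,D,F} {E} {G}
E–G (3): add. Components now {A} {B} {C,D,F} {E,G}
E–F (5): add. Components now {A} {B} {C,D,E,F,G}
C–G (7): skip — C and G already connected.
A–G (9): add. Components now {A,C,D,E,F,G} {B}
D–G (9): skip — D and G already connected.
F–G (9): skip — F and G already connected.
B–G (10): add. Components now {A,B,C,D,E,F,G}
The 5th edge added is A–G.

A-G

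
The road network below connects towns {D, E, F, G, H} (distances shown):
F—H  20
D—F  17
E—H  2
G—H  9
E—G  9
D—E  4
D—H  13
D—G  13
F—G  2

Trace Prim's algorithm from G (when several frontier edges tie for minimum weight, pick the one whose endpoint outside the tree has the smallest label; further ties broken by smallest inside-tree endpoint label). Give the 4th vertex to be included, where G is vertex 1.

Grow the tree from G using Prim:
Step 1: cheapest edge leaving the tree is F—G (2); add F.
Step 2: cheapest edge leaving the tree is E—G (9); add E.
Step 3: cheapest edge leaving the tree is E—H (2); add H.
Step 4: cheapest edge leaving the tree is D—E (4); add D.
Vertex order: G, F, E, H, D. The 4th vertex is H.

H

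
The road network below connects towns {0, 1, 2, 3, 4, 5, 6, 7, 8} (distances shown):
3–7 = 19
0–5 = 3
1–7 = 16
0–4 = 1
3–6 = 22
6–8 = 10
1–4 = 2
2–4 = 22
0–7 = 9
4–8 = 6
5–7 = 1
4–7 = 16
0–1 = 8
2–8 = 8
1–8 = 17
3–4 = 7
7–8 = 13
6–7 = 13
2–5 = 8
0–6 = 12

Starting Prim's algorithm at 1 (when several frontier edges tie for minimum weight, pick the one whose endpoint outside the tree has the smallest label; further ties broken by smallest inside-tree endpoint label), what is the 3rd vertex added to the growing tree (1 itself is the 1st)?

Grow the tree from 1 using Prim:
Step 1: cheapest edge leaving the tree is 1–4 (2); add 4.
Step 2: cheapest edge leaving the tree is 0–4 (1); add 0.
Step 3: cheapest edge leaving the tree is 0–5 (3); add 5.
Step 4: cheapest edge leaving the tree is 5–7 (1); add 7.
Step 5: cheapest edge leaving the tree is 4–8 (6); add 8.
Step 6: cheapest edge leaving the tree is 3–4 (7); add 3.
Step 7: cheapest edge leaving the tree is 2–5 (8); add 2.
Step 8: cheapest edge leaving the tree is 6–8 (10); add 6.
Vertex order: 1, 4, 0, 5, 7, 8, 3, 2, 6. The 3rd vertex is 0.

0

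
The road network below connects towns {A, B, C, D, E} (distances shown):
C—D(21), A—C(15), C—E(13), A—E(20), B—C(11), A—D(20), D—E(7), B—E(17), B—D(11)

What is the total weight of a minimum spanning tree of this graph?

44

Prim, starting at E.
Step 1: frontier [D—E 7, C—E 13, B—E 17, A—E 20] → take D—E (7); add D.
Step 2: frontier [B—D 11, A—D 20, C—D 21, C—E 13, B—E 17, A—E 20] → take B—D (11); add B.
Step 3: frontier [B—C 11, A—D 20, C—D 21, C—E 13, A—E 20] → take B—C (11); add C.
Step 4: frontier [A—C 15, A—D 20, A—E 20] → take A—C (15); add A.
MST edges: D—E, B—D, B—C, A—C; total weight 7+11+11+15 = 44.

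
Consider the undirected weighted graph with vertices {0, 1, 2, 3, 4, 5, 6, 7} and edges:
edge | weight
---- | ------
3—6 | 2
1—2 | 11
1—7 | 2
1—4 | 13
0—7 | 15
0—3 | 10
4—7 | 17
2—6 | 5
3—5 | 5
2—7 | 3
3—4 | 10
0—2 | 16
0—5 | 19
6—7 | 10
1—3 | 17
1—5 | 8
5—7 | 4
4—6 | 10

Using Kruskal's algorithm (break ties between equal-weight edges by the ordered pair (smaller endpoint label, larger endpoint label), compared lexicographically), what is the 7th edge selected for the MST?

Kruskal: consider edges lightest-first.
1—7 (2): add — endpoints in different components.
3—6 (2): add — endpoints in different components.
2—7 (3): add — endpoints in different components.
5—7 (4): add — endpoints in different components.
2—6 (5): add — endpoints in different components.
3—5 (5): skip — 3 and 5 already connected.
1—5 (8): skip — 1 and 5 already connected.
0—3 (10): add — endpoints in different components.
3—4 (10): add — endpoints in different components.
The 7th edge added is 3—4.

3-4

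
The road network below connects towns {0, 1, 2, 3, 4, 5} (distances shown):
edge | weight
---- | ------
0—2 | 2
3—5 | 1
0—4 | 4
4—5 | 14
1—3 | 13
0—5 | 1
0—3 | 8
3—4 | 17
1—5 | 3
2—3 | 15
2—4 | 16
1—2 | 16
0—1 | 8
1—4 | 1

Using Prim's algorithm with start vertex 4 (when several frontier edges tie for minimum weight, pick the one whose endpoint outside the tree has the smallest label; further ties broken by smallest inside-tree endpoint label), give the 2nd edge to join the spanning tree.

Prim, starting at 4.
Step 1: frontier [1—4 1, 0—4 4, 4—5 14, 2—4 16, 3—4 17] → take 1—4 (1); add 1.
Step 2: frontier [1—5 3, 0—1 8, 1—3 13, 1—2 16, 0—4 4, 4—5 14, 2—4 16, 3—4 17] → take 1—5 (3); add 5.
Step 3: frontier [0—1 8, 1—3 13, 1—2 16, 0—4 4, 2—4 16, 3—4 17, 0—5 1, 3—5 1] → take 0—5 (1); add 0.
Step 4: frontier [0—2 2, 0—3 8, 1—3 13, 1—2 16, 2—4 16, 3—4 17, 3—5 1] → take 3—5 (1); add 3.
Step 5: frontier [0—2 2, 1—2 16, 2—3 15, 2—4 16] → take 0—2 (2); add 2.
The 2nd edge added is 1—5.

1-5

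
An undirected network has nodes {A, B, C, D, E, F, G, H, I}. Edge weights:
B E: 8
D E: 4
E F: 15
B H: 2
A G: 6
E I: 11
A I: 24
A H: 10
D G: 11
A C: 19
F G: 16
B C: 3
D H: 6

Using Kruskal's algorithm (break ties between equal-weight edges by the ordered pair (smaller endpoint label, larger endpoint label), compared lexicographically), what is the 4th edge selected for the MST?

Kruskal: consider edges lightest-first.
B H (2): add — endpoints in different components.
B C (3): add — endpoints in different components.
D E (4): add — endpoints in different components.
A G (6): add — endpoints in different components.
D H (6): add — endpoints in different components.
B E (8): skip — B and E already connected.
A H (10): add — endpoints in different components.
D G (11): skip — D and G already connected.
E I (11): add — endpoints in different components.
E F (15): add — endpoints in different components.
The 4th edge added is A G.

A-G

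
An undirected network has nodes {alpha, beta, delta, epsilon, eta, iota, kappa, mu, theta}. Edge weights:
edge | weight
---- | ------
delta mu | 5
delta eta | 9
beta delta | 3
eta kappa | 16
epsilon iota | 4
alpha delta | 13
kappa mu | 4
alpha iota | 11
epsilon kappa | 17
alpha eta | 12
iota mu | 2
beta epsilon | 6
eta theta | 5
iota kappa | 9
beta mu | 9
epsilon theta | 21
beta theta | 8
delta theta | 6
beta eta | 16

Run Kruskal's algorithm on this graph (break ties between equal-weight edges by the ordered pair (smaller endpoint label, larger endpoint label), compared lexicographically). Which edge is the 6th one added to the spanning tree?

eta-theta

Kruskal's algorithm — process edges by increasing weight (ties by edge label):
iota mu (2): add — endpoints in different components.
beta delta (3): add — endpoints in different components.
epsilon iota (4): add — endpoints in different components.
kappa mu (4): add — endpoints in different components.
delta mu (5): add — endpoints in different components.
eta theta (5): add — endpoints in different components.
beta epsilon (6): skip — epsilon and beta already connected.
delta theta (6): add — endpoints in different components.
beta theta (8): skip — beta and theta already connected.
beta mu (9): skip — mu and beta already connected.
delta eta (9): skip — eta and delta already connected.
iota kappa (9): skip — kappa and iota already connected.
alpha iota (11): add — endpoints in different components.
The 6th edge added is eta theta.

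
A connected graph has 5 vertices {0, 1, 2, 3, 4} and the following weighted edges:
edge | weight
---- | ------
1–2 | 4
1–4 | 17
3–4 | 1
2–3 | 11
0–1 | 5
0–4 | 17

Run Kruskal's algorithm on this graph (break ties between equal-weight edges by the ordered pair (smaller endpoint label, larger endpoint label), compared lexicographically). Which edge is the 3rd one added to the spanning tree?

Kruskal's algorithm — process edges by increasing weight (ties by edge label):
3–4 (1): add. Components now {0} {1} {2} {3,4}
1–2 (4): add. Components now {0} {1,2} {3,4}
0–1 (5): add. Components now {0,1,2} {3,4}
2–3 (11): add. Components now {0,1,2,3,4}
The 3rd edge added is 0–1.

0-1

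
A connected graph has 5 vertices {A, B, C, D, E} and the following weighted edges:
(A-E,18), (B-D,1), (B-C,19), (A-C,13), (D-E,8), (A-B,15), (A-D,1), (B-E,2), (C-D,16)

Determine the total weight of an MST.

Sort edges by weight, then run Kruskal:
A-D (1): add. Components now {A,D} {B} {C} {E}
B-D (1): add. Components now {A,B,D} {C} {E}
B-E (2): add. Components now {A,B,D,E} {C}
D-E (8): skip — D and E already connected.
A-C (13): add. Components now {A,B,C,D,E}
MST edges: A-D, B-D, B-E, A-C; total weight 1+1+2+13 = 17.

17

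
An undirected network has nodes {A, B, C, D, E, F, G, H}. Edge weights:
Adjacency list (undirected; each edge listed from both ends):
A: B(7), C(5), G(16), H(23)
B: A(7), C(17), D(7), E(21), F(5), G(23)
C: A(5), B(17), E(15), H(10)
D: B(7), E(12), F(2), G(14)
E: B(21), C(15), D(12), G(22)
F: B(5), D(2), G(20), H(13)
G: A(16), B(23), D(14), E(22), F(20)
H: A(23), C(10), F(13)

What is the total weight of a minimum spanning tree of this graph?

Prim, starting at H.
Step 1: cheapest edge leaving the tree is C H (10); add C.
Step 2: cheapest edge leaving the tree is A C (5); add A.
Step 3: cheapest edge leaving the tree is A B (7); add B.
Step 4: cheapest edge leaving the tree is B F (5); add F.
Step 5: cheapest edge leaving the tree is D F (2); add D.
Step 6: cheapest edge leaving the tree is D E (12); add E.
Step 7: cheapest edge leaving the tree is D G (14); add G.
MST edges: C H, A C, A B, B F, D F, D E, D G; total weight 10+5+7+5+2+12+14 = 55.

55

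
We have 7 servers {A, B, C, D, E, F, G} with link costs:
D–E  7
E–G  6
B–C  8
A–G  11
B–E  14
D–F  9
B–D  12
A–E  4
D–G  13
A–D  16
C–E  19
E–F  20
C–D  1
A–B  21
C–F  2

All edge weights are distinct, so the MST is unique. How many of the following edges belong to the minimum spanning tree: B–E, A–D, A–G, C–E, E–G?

1

Kruskal's algorithm — process edges by increasing weight (ties by edge label):
C–D (1): add — endpoints in different components.
C–F (2): add — endpoints in different components.
A–E (4): add — endpoints in different components.
E–G (6): add — endpoints in different components.
D–E (7): add — endpoints in different components.
B–C (8): add — endpoints in different components.
MST edge set: {C–D, C–F, A–E, E–G, D–E, B–C}.
Of the listed edges, {E–G} are in the MST → 1.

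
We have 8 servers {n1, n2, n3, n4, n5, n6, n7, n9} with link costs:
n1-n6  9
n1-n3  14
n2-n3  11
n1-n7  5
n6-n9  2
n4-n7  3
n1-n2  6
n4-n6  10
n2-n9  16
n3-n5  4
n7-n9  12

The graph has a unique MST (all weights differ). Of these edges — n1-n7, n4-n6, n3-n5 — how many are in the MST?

Sort edges by weight, then run Kruskal:
n6-n9 (2): add — endpoints in different components.
n4-n7 (3): add — endpoints in different components.
n3-n5 (4): add — endpoints in different components.
n1-n7 (5): add — endpoints in different components.
n1-n2 (6): add — endpoints in different components.
n1-n6 (9): add — endpoints in different components.
n4-n6 (10): skip — n4 and n6 already connected.
n2-n3 (11): add — endpoints in different components.
MST edge set: {n6-n9, n4-n7, n3-n5, n1-n7, n1-n2, n1-n6, n2-n3}.
Of the listed edges, {n1-n7, n3-n5} are in the MST → 2.

2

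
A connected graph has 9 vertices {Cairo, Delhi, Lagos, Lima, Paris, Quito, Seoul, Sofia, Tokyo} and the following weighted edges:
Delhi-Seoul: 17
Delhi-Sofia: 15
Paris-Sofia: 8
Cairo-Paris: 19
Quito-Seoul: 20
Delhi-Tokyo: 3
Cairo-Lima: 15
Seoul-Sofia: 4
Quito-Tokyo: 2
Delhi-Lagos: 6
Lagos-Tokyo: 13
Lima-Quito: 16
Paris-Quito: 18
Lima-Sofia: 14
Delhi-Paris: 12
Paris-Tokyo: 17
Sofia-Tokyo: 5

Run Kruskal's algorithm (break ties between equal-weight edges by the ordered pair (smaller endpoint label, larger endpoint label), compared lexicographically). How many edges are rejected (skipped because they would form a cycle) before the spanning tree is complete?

2

Kruskal's algorithm — process edges by increasing weight (ties by edge label):
Quito-Tokyo (2): add — endpoints in different components.
Delhi-Tokyo (3): add — endpoints in different components.
Seoul-Sofia (4): add — endpoints in different components.
Sofia-Tokyo (5): add — endpoints in different components.
Delhi-Lagos (6): add — endpoints in different components.
Paris-Sofia (8): add — endpoints in different components.
Delhi-Paris (12): skip — Paris and Delhi already connected.
Lagos-Tokyo (13): skip — Lagos and Tokyo already connected.
Lima-Sofia (14): add — endpoints in different components.
Cairo-Lima (15): add — endpoints in different components.
Edges rejected before the tree was complete: 2.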